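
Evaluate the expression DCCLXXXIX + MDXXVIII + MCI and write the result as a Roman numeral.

DCCLXXXIX = 789, MDXXVIII = 1528, MCI = 1101
789 + 1528 = 2317
2317 + 1101 = 3418

MMMCDXVIII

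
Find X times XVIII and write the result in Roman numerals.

X = 10
XVIII = 18
10 × 18 = 180

CLXXX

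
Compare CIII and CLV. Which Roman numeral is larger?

CIII = 103
CLV = 155
155 is larger

CLV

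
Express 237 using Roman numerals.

Convert 237 to Roman numerals:
  237 contains 2×100 (CC)
  37 contains 3×10 (XXX)
  7 contains 1×5 (V)
  2 contains 2×1 (II)

CCXXXVII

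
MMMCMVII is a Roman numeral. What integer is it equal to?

MMMCMVII: M=1000, M=1000, M=1000, CM=900, V=5, I=1, I=1
1000 + 1000 + 1000 + 900 + 5 + 1 + 1 = 3907

3907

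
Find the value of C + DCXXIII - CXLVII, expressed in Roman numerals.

C = 100, DCXXIII = 623, CXLVII = 147
100 + 623 = 723
723 - 147 = 576

DLXXVI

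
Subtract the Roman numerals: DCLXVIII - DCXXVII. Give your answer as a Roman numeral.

DCLXVIII = 668
DCXXVII = 627
668 - 627 = 41

XLI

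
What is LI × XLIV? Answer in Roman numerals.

LI = 51
XLIV = 44
51 × 44 = 2244

MMCCXLIV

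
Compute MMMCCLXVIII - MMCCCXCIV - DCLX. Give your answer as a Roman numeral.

MMMCCLXVIII = 3268, MMCCCXCIV = 2394, DCLX = 660
3268 - 2394 = 874
874 - 660 = 214

CCXIV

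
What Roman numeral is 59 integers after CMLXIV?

CMLXIV = 964
964 + 59 = 1023

MXXIII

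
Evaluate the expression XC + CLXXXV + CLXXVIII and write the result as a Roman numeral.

XC = 90, CLXXXV = 185, CLXXVIII = 178
90 + 185 = 275
275 + 178 = 453

CDLIII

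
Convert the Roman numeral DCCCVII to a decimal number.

DCCCVII: D=500, C=100, C=100, C=100, V=5, I=1, I=1
500 + 100 + 100 + 100 + 5 + 1 + 1 = 807

807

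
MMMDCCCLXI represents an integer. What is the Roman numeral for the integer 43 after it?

MMMDCCCLXI = 3861
3861 + 43 = 3904

MMMCMIV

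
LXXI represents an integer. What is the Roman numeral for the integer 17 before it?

LXXI = 71
71 - 17 = 54

LIV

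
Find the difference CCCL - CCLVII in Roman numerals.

CCCL = 350
CCLVII = 257
350 - 257 = 93

XCIII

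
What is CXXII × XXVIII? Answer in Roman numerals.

CXXII = 122
XXVIII = 28
122 × 28 = 3416

MMMCDXVI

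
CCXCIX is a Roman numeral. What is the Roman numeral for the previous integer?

CCXCIX = 299; previous is 298

CCXCVIII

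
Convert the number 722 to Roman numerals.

Convert 722 to Roman numerals:
  722 contains 1×500 (D)
  222 contains 2×100 (CC)
  22 contains 2×10 (XX)
  2 contains 2×1 (II)

DCCXXII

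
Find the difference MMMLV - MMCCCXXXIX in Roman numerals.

MMMLV = 3055
MMCCCXXXIX = 2339
3055 - 2339 = 716

DCCXVI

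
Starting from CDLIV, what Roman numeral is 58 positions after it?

CDLIV = 454
454 + 58 = 512

DXII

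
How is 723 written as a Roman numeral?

Convert 723 to Roman numerals:
  723 contains 1×500 (D)
  223 contains 2×100 (CC)
  23 contains 2×10 (XX)
  3 contains 3×1 (III)

DCCXXIII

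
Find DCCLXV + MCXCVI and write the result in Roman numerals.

DCCLXV = 765
MCXCVI = 1196
765 + 1196 = 1961

MCMLXI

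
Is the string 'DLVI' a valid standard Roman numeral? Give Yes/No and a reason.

'DLVI': Check the rules: uses only the symbols I, V, X, L, C, D, M; no symbol is repeated more than three times in a row; V, L and D each appear at most once; no smaller symbol precedes a larger one (values never increase from left to right). Value: D (500) + L (50) + V (5) + I (1) = 556. So it is a valid standard Roman numeral.

Yes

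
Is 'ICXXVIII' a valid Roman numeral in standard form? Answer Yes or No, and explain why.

'ICXXVIII': Invalid subtractive combination: IC

No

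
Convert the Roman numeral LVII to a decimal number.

LVII: L=50, V=5, I=1, I=1
50 + 5 + 1 + 1 = 57

57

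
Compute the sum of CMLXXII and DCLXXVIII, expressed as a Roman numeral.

CMLXXII = 972
DCLXXVIII = 678
972 + 678 = 1650

MDCL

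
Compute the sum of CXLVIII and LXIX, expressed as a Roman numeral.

CXLVIII = 148
LXIX = 69
148 + 69 = 217

CCXVII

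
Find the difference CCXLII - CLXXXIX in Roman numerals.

CCXLII = 242
CLXXXIX = 189
242 - 189 = 53

LIII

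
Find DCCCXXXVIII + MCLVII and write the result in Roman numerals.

DCCCXXXVIII = 838
MCLVII = 1157
838 + 1157 = 1995

MCMXCV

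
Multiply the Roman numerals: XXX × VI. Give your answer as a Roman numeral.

XXX = 30
VI = 6
30 × 6 = 180

CLXXX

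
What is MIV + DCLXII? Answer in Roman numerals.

MIV = 1004
DCLXII = 662
1004 + 662 = 1666

MDCLXVI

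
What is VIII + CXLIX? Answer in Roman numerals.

VIII = 8
CXLIX = 149
8 + 149 = 157

CLVII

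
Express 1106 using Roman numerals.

Convert 1106 to Roman numerals:
  1106 contains 1×1000 (M)
  106 contains 1×100 (C)
  6 contains 1×5 (V)
  1 contains 1×1 (I)

MCVI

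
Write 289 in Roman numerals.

Convert 289 to Roman numerals:
  289 contains 2×100 (CC)
  89 contains 1×50 (L)
  39 contains 3×10 (XXX)
  9 contains 1×9 (IX)

CCLXXXIX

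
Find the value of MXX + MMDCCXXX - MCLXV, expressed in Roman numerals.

MXX = 1020, MMDCCXXX = 2730, MCLXV = 1165
1020 + 2730 = 3750
3750 - 1165 = 2585

MMDLXXXV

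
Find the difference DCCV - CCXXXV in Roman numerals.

DCCV = 705
CCXXXV = 235
705 - 235 = 470

CDLXX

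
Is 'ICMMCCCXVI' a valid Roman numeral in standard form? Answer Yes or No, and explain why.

'ICMMCCCXVI': Invalid subtractive combination: IC

No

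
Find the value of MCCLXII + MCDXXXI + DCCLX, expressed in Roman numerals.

MCCLXII = 1262, MCDXXXI = 1431, DCCLX = 760
1262 + 1431 = 2693
2693 + 760 = 3453

MMMCDLIII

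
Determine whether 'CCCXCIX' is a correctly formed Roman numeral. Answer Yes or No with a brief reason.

'CCCXCIX': Check the rules: uses only the symbols I, V, X, L, C, D, M; no symbol is repeated more than three times in a row; V, L and D each appear at most once; the only places a smaller symbol precedes a larger one are the allowed subtractive pairs XC, IX, the symbol right after such a pair (if any) is smaller than the pair's first symbol, and otherwise the values never increase from left to right. Value: C (100) + C (100) + C (100) + XC (90) + IX (9) = 399. So it is a valid standard Roman numeral.

Yes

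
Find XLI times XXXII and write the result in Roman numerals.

XLI = 41
XXXII = 32
41 × 32 = 1312

MCCCXII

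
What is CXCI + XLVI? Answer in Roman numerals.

CXCI = 191
XLVI = 46
191 + 46 = 237

CCXXXVII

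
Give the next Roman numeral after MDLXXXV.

MDLXXXV = 1585, so the next integer is 1585 + 1 = 1586

MDLXXXVI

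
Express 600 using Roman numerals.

Convert 600 to Roman numerals:
  600 contains 1×500 (D)
  100 contains 1×100 (C)

DC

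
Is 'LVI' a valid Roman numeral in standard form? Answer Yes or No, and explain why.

'LVI': Check the rules: uses only the symbols I, V, X, L, C, D, M; no symbol is repeated more than three times in a row; V, L and D each appear at most once; no smaller symbol precedes a larger one (values never increase from left to right). Value: L (50) + V (5) + I (1) = 56. So it is a valid standard Roman numeral.

Yes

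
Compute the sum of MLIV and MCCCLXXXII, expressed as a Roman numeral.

MLIV = 1054
MCCCLXXXII = 1382
1054 + 1382 = 2436

MMCDXXXVI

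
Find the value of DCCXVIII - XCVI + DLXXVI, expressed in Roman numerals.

DCCXVIII = 718, XCVI = 96, DLXXVI = 576
718 - 96 = 622
622 + 576 = 1198

MCXCVIII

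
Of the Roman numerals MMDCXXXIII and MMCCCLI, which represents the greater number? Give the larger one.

MMDCXXXIII = 2633
MMCCCLI = 2351
2633 is larger

MMDCXXXIII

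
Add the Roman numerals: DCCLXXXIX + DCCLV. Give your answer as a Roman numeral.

DCCLXXXIX = 789
DCCLV = 755
789 + 755 = 1544

MDXLIV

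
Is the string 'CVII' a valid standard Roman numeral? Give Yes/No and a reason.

'CVII': Check the rules: uses only the symbols I, V, X, L, C, D, M; no symbol is repeated more than three times in a row; V, L and D each appear at most once; no smaller symbol precedes a larger one (values never increase from left to right). Value: C (100) + V (5) + I (1) + I (1) = 107. So it is a valid standard Roman numeral.

Yes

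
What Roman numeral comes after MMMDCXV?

MMMDCXV = 3615; next is 3616

MMMDCXVI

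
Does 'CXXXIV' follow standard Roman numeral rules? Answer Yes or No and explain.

'CXXXIV': Check the rules: uses only the symbols I, V, X, L, C, D, M; no symbol is repeated more than three times in a row; V, L and D each appear at most once; the only place a smaller symbol precedes a larger one is the allowed subtractive pair IV, the symbol right after such a pair (if any) is smaller than the pair's first symbol, and otherwise the values never increase from left to right. Value: C (100) + X (10) + X (10) + X (10) + IV (4) = 134. So it is a valid standard Roman numeral.

Yes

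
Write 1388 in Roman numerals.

Convert 1388 to Roman numerals:
  1388 contains 1×1000 (M)
  388 contains 3×100 (CCC)
  88 contains 1×50 (L)
  38 contains 3×10 (XXX)
  8 contains 1×5 (V)
  3 contains 3×1 (III)

MCCCLXXXVIII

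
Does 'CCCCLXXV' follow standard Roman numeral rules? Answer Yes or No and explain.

'CCCCLXXV': More than 3 consecutive C's

No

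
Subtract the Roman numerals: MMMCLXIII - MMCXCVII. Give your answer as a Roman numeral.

MMMCLXIII = 3163
MMCXCVII = 2197
3163 - 2197 = 966

CMLXVI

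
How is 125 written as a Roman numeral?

Convert 125 to Roman numerals:
  125 contains 1×100 (C)
  25 contains 2×10 (XX)
  5 contains 1×5 (V)

CXXV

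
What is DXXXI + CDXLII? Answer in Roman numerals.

DXXXI = 531
CDXLII = 442
531 + 442 = 973

CMLXXIII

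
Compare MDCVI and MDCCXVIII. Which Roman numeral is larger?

MDCVI = 1606
MDCCXVIII = 1718
1718 is larger

MDCCXVIII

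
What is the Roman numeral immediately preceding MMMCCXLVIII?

MMMCCXLVIII = 3248; previous is 3247

MMMCCXLVII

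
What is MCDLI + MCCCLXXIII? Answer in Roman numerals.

MCDLI = 1451
MCCCLXXIII = 1373
1451 + 1373 = 2824

MMDCCCXXIV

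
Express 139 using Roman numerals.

Convert 139 to Roman numerals:
  139 contains 1×100 (C)
  39 contains 3×10 (XXX)
  9 contains 1×9 (IX)

CXXXIX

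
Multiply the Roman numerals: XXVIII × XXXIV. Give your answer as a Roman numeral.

XXVIII = 28
XXXIV = 34
28 × 34 = 952

CMLII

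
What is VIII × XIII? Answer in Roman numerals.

VIII = 8
XIII = 13
8 × 13 = 104

CIV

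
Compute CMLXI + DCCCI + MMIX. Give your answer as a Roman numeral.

CMLXI = 961, DCCCI = 801, MMIX = 2009
961 + 801 = 1762
1762 + 2009 = 3771

MMMDCCLXXI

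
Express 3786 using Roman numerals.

Convert 3786 to Roman numerals:
  3786 contains 3×1000 (MMM)
  786 contains 1×500 (D)
  286 contains 2×100 (CC)
  86 contains 1×50 (L)
  36 contains 3×10 (XXX)
  6 contains 1×5 (V)
  1 contains 1×1 (I)

MMMDCCLXXXVI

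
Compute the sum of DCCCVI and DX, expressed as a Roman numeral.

DCCCVI = 806
DX = 510
806 + 510 = 1316

MCCCXVI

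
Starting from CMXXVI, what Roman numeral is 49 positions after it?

CMXXVI = 926
926 + 49 = 975

CMLXXV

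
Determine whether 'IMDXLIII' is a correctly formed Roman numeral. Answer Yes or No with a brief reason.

'IMDXLIII': Invalid subtractive combination: IM

No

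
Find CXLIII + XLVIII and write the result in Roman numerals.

CXLIII = 143
XLVIII = 48
143 + 48 = 191

CXCI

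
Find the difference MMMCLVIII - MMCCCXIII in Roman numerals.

MMMCLVIII = 3158
MMCCCXIII = 2313
3158 - 2313 = 845

DCCCXLV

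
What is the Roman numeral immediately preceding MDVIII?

MDVIII = 1508; previous is 1507

MDVII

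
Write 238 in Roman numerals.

Convert 238 to Roman numerals:
  238 contains 2×100 (CC)
  38 contains 3×10 (XXX)
  8 contains 1×5 (V)
  3 contains 3×1 (III)

CCXXXVIII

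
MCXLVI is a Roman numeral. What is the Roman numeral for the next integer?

MCXLVI = 1146, so the next integer is 1146 + 1 = 1147

MCXLVII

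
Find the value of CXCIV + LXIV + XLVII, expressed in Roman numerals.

CXCIV = 194, LXIV = 64, XLVII = 47
194 + 64 = 258
258 + 47 = 305

CCCV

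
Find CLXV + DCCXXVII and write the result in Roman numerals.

CLXV = 165
DCCXXVII = 727
165 + 727 = 892

DCCCXCII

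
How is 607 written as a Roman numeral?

Convert 607 to Roman numerals:
  607 contains 1×500 (D)
  107 contains 1×100 (C)
  7 contains 1×5 (V)
  2 contains 2×1 (II)

DCVII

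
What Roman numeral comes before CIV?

CIV = 104, so the previous integer is 104 - 1 = 103

CIII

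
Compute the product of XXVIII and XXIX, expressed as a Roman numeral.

XXVIII = 28
XXIX = 29
28 × 29 = 812

DCCCXII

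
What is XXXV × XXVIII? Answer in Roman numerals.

XXXV = 35
XXVIII = 28
35 × 28 = 980

CMLXXX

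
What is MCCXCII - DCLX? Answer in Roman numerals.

MCCXCII = 1292
DCLX = 660
1292 - 660 = 632

DCXXXII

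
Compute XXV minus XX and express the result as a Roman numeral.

XXV = 25
XX = 20
25 - 20 = 5

V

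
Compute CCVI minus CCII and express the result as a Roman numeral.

CCVI = 206
CCII = 202
206 - 202 = 4

IV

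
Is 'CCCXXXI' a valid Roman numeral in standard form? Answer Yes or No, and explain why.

'CCCXXXI': Check the rules: uses only the symbols I, V, X, L, C, D, M; no symbol is repeated more than three times in a row; V, L and D each appear at most once; no smaller symbol precedes a larger one (values never increase from left to right). Value: C (100) + C (100) + C (100) + X (10) + X (10) + X (10) + I (1) = 331. So it is a valid standard Roman numeral.

Yes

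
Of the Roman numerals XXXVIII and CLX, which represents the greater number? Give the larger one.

XXXVIII = 38
CLX = 160
160 is larger

CLX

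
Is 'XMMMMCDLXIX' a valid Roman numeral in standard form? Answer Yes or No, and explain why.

'XMMMMCDLXIX': More than 3 consecutive M's

No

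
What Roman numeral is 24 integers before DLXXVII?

DLXXVII = 577
577 - 24 = 553

DLIII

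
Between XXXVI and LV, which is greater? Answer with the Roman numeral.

XXXVI = 36
LV = 55
55 is larger

LV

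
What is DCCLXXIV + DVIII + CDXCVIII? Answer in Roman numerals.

DCCLXXIV = 774, DVIII = 508, CDXCVIII = 498
774 + 508 = 1282
1282 + 498 = 1780

MDCCLXXX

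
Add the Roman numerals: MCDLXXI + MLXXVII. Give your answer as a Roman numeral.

MCDLXXI = 1471
MLXXVII = 1077
1471 + 1077 = 2548

MMDXLVIII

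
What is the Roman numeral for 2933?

Convert 2933 to Roman numerals:
  2933 contains 2×1000 (MM)
  933 contains 1×900 (CM)
  33 contains 3×10 (XXX)
  3 contains 3×1 (III)

MMCMXXXIII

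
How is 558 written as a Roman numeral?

Convert 558 to Roman numerals:
  558 contains 1×500 (D)
  58 contains 1×50 (L)
  8 contains 1×5 (V)
  3 contains 3×1 (III)

DLVIII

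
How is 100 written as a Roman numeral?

Convert 100 to Roman numerals:
  100 contains 1×100 (C)

C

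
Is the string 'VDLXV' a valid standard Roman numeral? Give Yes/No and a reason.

'VDLXV': V should not appear more than once

No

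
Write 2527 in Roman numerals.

Convert 2527 to Roman numerals:
  2527 contains 2×1000 (MM)
  527 contains 1×500 (D)
  27 contains 2×10 (XX)
  7 contains 1×5 (V)
  2 contains 2×1 (II)

MMDXXVII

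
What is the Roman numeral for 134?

Convert 134 to Roman numerals:
  134 contains 1×100 (C)
  34 contains 3×10 (XXX)
  4 contains 1×4 (IV)

CXXXIV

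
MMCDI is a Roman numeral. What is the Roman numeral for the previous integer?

MMCDI = 2401; previous is 2400

MMCD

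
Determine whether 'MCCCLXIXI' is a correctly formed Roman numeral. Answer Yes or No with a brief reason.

'MCCCLXIXI': I cannot come right after the subtractive pair IX: once I is subtracted in IX, the next symbol must be smaller than I

No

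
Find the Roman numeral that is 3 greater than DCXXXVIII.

DCXXXVIII = 638
638 + 3 = 641

DCXLI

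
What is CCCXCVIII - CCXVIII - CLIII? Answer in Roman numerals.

CCCXCVIII = 398, CCXVIII = 218, CLIII = 153
398 - 218 = 180
180 - 153 = 27

XXVII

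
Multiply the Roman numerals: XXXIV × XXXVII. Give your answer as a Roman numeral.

XXXIV = 34
XXXVII = 37
34 × 37 = 1258

MCCLVIII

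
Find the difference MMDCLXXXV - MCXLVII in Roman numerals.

MMDCLXXXV = 2685
MCXLVII = 1147
2685 - 1147 = 1538

MDXXXVIII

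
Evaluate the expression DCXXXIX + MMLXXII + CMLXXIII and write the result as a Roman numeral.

DCXXXIX = 639, MMLXXII = 2072, CMLXXIII = 973
639 + 2072 = 2711
2711 + 973 = 3684

MMMDCLXXXIV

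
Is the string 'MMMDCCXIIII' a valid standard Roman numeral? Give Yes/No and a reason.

'MMMDCCXIIII': More than 3 consecutive I's

No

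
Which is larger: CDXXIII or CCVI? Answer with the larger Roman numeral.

CDXXIII = 423
CCVI = 206
423 is larger

CDXXIII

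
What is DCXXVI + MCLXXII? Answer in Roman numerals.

DCXXVI = 626
MCLXXII = 1172
626 + 1172 = 1798

MDCCXCVIII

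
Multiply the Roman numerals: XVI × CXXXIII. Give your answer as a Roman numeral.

XVI = 16
CXXXIII = 133
16 × 133 = 2128

MMCXXVIII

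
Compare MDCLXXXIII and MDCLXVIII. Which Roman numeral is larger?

MDCLXXXIII = 1683
MDCLXVIII = 1668
1683 is larger

MDCLXXXIII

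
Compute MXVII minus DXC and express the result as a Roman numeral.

MXVII = 1017
DXC = 590
1017 - 590 = 427

CDXXVII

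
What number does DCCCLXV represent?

DCCCLXV: D=500, C=100, C=100, C=100, L=50, X=10, V=5
500 + 100 + 100 + 100 + 50 + 10 + 5 = 865

865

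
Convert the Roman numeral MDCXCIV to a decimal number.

MDCXCIV: M=1000, D=500, C=100, XC=90, IV=4
1000 + 500 + 100 + 90 + 4 = 1694

1694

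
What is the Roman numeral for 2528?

Convert 2528 to Roman numerals:
  2528 contains 2×1000 (MM)
  528 contains 1×500 (D)
  28 contains 2×10 (XX)
  8 contains 1×5 (V)
  3 contains 3×1 (III)

MMDXXVIII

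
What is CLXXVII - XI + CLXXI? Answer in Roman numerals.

CLXXVII = 177, XI = 11, CLXXI = 171
177 - 11 = 166
166 + 171 = 337

CCCXXXVII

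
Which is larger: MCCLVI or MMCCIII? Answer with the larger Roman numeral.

MCCLVI = 1256
MMCCIII = 2203
2203 is larger

MMCCIII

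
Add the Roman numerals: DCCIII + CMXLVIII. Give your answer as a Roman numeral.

DCCIII = 703
CMXLVIII = 948
703 + 948 = 1651

MDCLI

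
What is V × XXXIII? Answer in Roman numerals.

V = 5
XXXIII = 33
5 × 33 = 165

CLXV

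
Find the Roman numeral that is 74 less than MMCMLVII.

MMCMLVII = 2957
2957 - 74 = 2883

MMDCCCLXXXIII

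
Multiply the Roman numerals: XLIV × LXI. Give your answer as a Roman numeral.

XLIV = 44
LXI = 61
44 × 61 = 2684

MMDCLXXXIV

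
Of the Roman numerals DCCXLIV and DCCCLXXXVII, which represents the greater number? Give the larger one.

DCCXLIV = 744
DCCCLXXXVII = 887
887 is larger

DCCCLXXXVII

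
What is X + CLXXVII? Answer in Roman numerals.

X = 10
CLXXVII = 177
10 + 177 = 187

CLXXXVII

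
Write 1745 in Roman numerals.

Convert 1745 to Roman numerals:
  1745 contains 1×1000 (M)
  745 contains 1×500 (D)
  245 contains 2×100 (CC)
  45 contains 1×40 (XL)
  5 contains 1×5 (V)

MDCCXLV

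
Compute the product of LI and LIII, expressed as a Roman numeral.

LI = 51
LIII = 53
51 × 53 = 2703

MMDCCIII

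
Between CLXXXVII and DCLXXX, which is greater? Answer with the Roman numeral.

CLXXXVII = 187
DCLXXX = 680
680 is larger

DCLXXX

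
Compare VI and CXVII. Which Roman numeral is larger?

VI = 6
CXVII = 117
117 is larger

CXVII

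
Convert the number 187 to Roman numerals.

Convert 187 to Roman numerals:
  187 contains 1×100 (C)
  87 contains 1×50 (L)
  37 contains 3×10 (XXX)
  7 contains 1×5 (V)
  2 contains 2×1 (II)

CLXXXVII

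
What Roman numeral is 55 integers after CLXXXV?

CLXXXV = 185
185 + 55 = 240

CCXL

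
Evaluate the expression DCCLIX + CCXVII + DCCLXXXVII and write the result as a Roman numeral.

DCCLIX = 759, CCXVII = 217, DCCLXXXVII = 787
759 + 217 = 976
976 + 787 = 1763

MDCCLXIII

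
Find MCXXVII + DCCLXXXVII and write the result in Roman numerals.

MCXXVII = 1127
DCCLXXXVII = 787
1127 + 787 = 1914

MCMXIV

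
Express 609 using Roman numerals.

Convert 609 to Roman numerals:
  609 contains 1×500 (D)
  109 contains 1×100 (C)
  9 contains 1×9 (IX)

DCIX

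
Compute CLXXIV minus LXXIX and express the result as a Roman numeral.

CLXXIV = 174
LXXIX = 79
174 - 79 = 95

XCV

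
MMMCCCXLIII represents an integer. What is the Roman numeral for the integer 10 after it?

MMMCCCXLIII = 3343
3343 + 10 = 3353

MMMCCCLIII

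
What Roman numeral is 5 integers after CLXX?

CLXX = 170
170 + 5 = 175

CLXXV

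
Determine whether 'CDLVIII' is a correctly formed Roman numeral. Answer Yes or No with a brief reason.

'CDLVIII': Check the rules: uses only the symbols I, V, X, L, C, D, M; no symbol is repeated more than three times in a row; V, L and D each appear at most once; the only place a smaller symbol precedes a larger one is the allowed subtractive pair CD, the symbol right after such a pair (if any) is smaller than the pair's first symbol, and otherwise the values never increase from left to right. Value: CD (400) + L (50) + V (5) + I (1) + I (1) + I (1) = 458. So it is a valid standard Roman numeral.

Yes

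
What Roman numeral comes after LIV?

LIV = 54; next is 55

LV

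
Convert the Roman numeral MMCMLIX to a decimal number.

MMCMLIX: M=1000, M=1000, CM=900, L=50, IX=9
1000 + 1000 + 900 + 50 + 9 = 2959

2959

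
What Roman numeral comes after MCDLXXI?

MCDLXXI = 1471; next is 1472

MCDLXXII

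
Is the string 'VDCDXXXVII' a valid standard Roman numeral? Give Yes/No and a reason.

'VDCDXXXVII': V should not appear more than once

No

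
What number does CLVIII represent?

CLVIII: C=100, L=50, V=5, I=1, I=1, I=1
100 + 50 + 5 + 1 + 1 + 1 = 158

158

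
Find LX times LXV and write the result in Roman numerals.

LX = 60
LXV = 65
60 × 65 = 3900

MMMCM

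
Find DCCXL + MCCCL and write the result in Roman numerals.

DCCXL = 740
MCCCL = 1350
740 + 1350 = 2090

MMXC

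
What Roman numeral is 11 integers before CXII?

CXII = 112
112 - 11 = 101

CI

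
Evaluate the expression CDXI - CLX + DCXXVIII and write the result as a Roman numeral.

CDXI = 411, CLX = 160, DCXXVIII = 628
411 - 160 = 251
251 + 628 = 879

DCCCLXXIX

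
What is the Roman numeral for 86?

Convert 86 to Roman numerals:
  86 contains 1×50 (L)
  36 contains 3×10 (XXX)
  6 contains 1×5 (V)
  1 contains 1×1 (I)

LXXXVI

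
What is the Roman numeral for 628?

Convert 628 to Roman numerals:
  628 contains 1×500 (D)
  128 contains 1×100 (C)
  28 contains 2×10 (XX)
  8 contains 1×5 (V)
  3 contains 3×1 (III)

DCXXVIII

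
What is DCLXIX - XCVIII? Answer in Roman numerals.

DCLXIX = 669
XCVIII = 98
669 - 98 = 571

DLXXI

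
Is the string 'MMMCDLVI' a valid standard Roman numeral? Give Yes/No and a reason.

'MMMCDLVI': Check the rules: uses only the symbols I, V, X, L, C, D, M; no symbol is repeated more than three times in a row; V, L and D each appear at most once; the only place a smaller symbol precedes a larger one is the allowed subtractive pair CD, the symbol right after such a pair (if any) is smaller than the pair's first symbol, and otherwise the values never increase from left to right. Value: M (1000) + M (1000) + M (1000) + CD (400) + L (50) + V (5) + I (1) = 3456. So it is a valid standard Roman numeral.

Yes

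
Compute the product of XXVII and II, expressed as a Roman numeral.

XXVII = 27
II = 2
27 × 2 = 54

LIV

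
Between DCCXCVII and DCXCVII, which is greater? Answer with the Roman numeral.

DCCXCVII = 797
DCXCVII = 697
797 is larger

DCCXCVII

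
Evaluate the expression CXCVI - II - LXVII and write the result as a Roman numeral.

CXCVI = 196, II = 2, LXVII = 67
196 - 2 = 194
194 - 67 = 127

CXXVII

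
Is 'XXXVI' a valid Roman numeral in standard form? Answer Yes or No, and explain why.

'XXXVI': Check the rules: uses only the symbols I, V, X, L, C, D, M; no symbol is repeated more than three times in a row; V, L and D each appear at most once; no smaller symbol precedes a larger one (values never increase from left to right). Value: X (10) + X (10) + X (10) + V (5) + I (1) = 36. So it is a valid standard Roman numeral.

Yes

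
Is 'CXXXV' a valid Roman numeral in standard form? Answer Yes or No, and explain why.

'CXXXV': Check the rules: uses only the symbols I, V, X, L, C, D, M; no symbol is repeated more than three times in a row; V, L and D each appear at most once; no smaller symbol precedes a larger one (values never increase from left to right). Value: C (100) + X (10) + X (10) + X (10) + V (5) = 135. So it is a valid standard Roman numeral.

Yes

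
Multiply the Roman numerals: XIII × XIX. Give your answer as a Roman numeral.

XIII = 13
XIX = 19
13 × 19 = 247

CCXLVII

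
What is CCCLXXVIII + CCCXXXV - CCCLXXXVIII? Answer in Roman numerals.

CCCLXXVIII = 378, CCCXXXV = 335, CCCLXXXVIII = 388
378 + 335 = 713
713 - 388 = 325

CCCXXV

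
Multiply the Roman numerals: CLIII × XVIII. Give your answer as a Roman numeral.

CLIII = 153
XVIII = 18
153 × 18 = 2754

MMDCCLIV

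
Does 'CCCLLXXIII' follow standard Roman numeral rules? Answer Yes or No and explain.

'CCCLLXXIII': L should not appear more than once

No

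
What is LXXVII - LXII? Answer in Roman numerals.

LXXVII = 77
LXII = 62
77 - 62 = 15

XV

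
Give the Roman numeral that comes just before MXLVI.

MXLVI = 1046, so the previous integer is 1046 - 1 = 1045

MXLV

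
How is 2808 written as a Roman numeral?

Convert 2808 to Roman numerals:
  2808 contains 2×1000 (MM)
  808 contains 1×500 (D)
  308 contains 3×100 (CCC)
  8 contains 1×5 (V)
  3 contains 3×1 (III)

MMDCCCVIII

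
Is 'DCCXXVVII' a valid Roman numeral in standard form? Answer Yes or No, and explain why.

'DCCXXVVII': V should not appear more than once

No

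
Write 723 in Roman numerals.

Convert 723 to Roman numerals:
  723 contains 1×500 (D)
  223 contains 2×100 (CC)
  23 contains 2×10 (XX)
  3 contains 3×1 (III)

DCCXXIII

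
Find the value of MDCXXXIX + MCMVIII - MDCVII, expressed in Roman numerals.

MDCXXXIX = 1639, MCMVIII = 1908, MDCVII = 1607
1639 + 1908 = 3547
3547 - 1607 = 1940

MCMXL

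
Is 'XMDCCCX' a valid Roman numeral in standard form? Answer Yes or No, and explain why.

'XMDCCCX': Invalid subtractive combination: XM

No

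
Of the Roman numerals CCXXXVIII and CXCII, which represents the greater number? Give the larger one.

CCXXXVIII = 238
CXCII = 192
238 is larger

CCXXXVIII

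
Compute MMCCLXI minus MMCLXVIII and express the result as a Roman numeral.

MMCCLXI = 2261
MMCLXVIII = 2168
2261 - 2168 = 93

XCIII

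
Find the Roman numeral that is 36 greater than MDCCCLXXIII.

MDCCCLXXIII = 1873
1873 + 36 = 1909

MCMIX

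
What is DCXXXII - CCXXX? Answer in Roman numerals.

DCXXXII = 632
CCXXX = 230
632 - 230 = 402

CDII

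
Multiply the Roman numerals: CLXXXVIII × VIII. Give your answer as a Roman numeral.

CLXXXVIII = 188
VIII = 8
188 × 8 = 1504

MDIV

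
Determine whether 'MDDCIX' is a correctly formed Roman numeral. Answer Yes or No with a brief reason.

'MDDCIX': D should not appear more than once

No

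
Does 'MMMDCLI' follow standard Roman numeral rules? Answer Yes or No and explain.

'MMMDCLI': Check the rules: uses only the symbols I, V, X, L, C, D, M; no symbol is repeated more than three times in a row; V, L and D each appear at most once; no smaller symbol precedes a larger one (values never increase from left to right). Value: M (1000) + M (1000) + M (1000) + D (500) + C (100) + L (50) + I (1) = 3651. So it is a valid standard Roman numeral.

Yes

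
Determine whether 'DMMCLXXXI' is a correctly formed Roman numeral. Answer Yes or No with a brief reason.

'DMMCLXXXI': Invalid subtractive combination: DM

No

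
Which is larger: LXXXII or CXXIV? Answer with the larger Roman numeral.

LXXXII = 82
CXXIV = 124
124 is larger

CXXIV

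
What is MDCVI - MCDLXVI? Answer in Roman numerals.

MDCVI = 1606
MCDLXVI = 1466
1606 - 1466 = 140

CXL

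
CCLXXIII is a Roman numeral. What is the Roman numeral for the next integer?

CCLXXIII = 273, so the next integer is 273 + 1 = 274

CCLXXIV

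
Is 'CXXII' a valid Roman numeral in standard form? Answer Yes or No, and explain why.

'CXXII': Check the rules: uses only the symbols I, V, X, L, C, D, M; no symbol is repeated more than three times in a row; V, L and D each appear at most once; no smaller symbol precedes a larger one (values never increase from left to right). Value: C (100) + X (10) + X (10) + I (1) + I (1) = 122. So it is a valid standard Roman numeral.

Yes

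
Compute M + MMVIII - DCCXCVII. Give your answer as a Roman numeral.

M = 1000, MMVIII = 2008, DCCXCVII = 797
1000 + 2008 = 3008
3008 - 797 = 2211

MMCCXI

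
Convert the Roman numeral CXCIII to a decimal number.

CXCIII: C=100, XC=90, I=1, I=1, I=1
100 + 90 + 1 + 1 + 1 = 193

193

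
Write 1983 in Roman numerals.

Convert 1983 to Roman numerals:
  1983 contains 1×1000 (M)
  983 contains 1×900 (CM)
  83 contains 1×50 (L)
  33 contains 3×10 (XXX)
  3 contains 3×1 (III)

MCMLXXXIII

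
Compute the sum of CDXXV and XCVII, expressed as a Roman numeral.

CDXXV = 425
XCVII = 97
425 + 97 = 522

DXXII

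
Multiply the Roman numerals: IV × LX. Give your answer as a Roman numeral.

IV = 4
LX = 60
4 × 60 = 240

CCXL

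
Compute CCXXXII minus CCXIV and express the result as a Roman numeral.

CCXXXII = 232
CCXIV = 214
232 - 214 = 18

XVIII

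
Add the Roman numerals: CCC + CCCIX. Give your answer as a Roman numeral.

CCC = 300
CCCIX = 309
300 + 309 = 609

DCIX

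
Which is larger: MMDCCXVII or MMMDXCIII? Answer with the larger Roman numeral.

MMDCCXVII = 2717
MMMDXCIII = 3593
3593 is larger

MMMDXCIII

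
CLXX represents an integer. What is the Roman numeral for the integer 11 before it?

CLXX = 170
170 - 11 = 159

CLIX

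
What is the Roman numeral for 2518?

Convert 2518 to Roman numerals:
  2518 contains 2×1000 (MM)
  518 contains 1×500 (D)
  18 contains 1×10 (X)
  8 contains 1×5 (V)
  3 contains 3×1 (III)

MMDXVIII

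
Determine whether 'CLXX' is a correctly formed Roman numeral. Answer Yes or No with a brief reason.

'CLXX': Check the rules: uses only the symbols I, V, X, L, C, D, M; no symbol is repeated more than three times in a row; V, L and D each appear at most once; no smaller symbol precedes a larger one (values never increase from left to right). Value: C (100) + L (50) + X (10) + X (10) = 170. So it is a valid standard Roman numeral.

Yes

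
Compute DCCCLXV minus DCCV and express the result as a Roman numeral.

DCCCLXV = 865
DCCV = 705
865 - 705 = 160

CLX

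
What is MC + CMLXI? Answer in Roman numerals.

MC = 1100
CMLXI = 961
1100 + 961 = 2061

MMLXI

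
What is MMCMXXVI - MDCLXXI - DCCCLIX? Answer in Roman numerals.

MMCMXXVI = 2926, MDCLXXI = 1671, DCCCLIX = 859
2926 - 1671 = 1255
1255 - 859 = 396

CCCXCVI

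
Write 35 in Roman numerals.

Convert 35 to Roman numerals:
  35 contains 3×10 (XXX)
  5 contains 1×5 (V)

XXXV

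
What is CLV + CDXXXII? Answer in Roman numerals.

CLV = 155
CDXXXII = 432
155 + 432 = 587

DLXXXVII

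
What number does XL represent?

XL: XL=40

40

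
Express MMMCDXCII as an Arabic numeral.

MMMCDXCII: M=1000, M=1000, M=1000, CD=400, XC=90, I=1, I=1
1000 + 1000 + 1000 + 400 + 90 + 1 + 1 = 3492

3492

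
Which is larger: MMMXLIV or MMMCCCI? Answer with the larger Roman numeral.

MMMXLIV = 3044
MMMCCCI = 3301
3301 is larger

MMMCCCI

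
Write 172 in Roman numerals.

Convert 172 to Roman numerals:
  172 contains 1×100 (C)
  72 contains 1×50 (L)
  22 contains 2×10 (XX)
  2 contains 2×1 (II)

CLXXII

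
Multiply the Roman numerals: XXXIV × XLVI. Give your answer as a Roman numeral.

XXXIV = 34
XLVI = 46
34 × 46 = 1564

MDLXIV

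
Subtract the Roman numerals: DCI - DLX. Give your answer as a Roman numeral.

DCI = 601
DLX = 560
601 - 560 = 41

XLI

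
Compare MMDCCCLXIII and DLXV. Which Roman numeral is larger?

MMDCCCLXIII = 2863
DLXV = 565
2863 is larger

MMDCCCLXIII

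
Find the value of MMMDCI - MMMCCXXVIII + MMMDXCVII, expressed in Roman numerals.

MMMDCI = 3601, MMMCCXXVIII = 3228, MMMDXCVII = 3597
3601 - 3228 = 373
373 + 3597 = 3970

MMMCMLXX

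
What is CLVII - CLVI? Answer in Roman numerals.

CLVII = 157
CLVI = 156
157 - 156 = 1

I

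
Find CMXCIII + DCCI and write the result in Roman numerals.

CMXCIII = 993
DCCI = 701
993 + 701 = 1694

MDCXCIV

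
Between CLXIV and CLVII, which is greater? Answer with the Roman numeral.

CLXIV = 164
CLVII = 157
164 is larger

CLXIV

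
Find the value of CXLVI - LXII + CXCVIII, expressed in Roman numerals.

CXLVI = 146, LXII = 62, CXCVIII = 198
146 - 62 = 84
84 + 198 = 282

CCLXXXII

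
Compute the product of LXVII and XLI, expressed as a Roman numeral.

LXVII = 67
XLI = 41
67 × 41 = 2747

MMDCCXLVII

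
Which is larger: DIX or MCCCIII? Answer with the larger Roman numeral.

DIX = 509
MCCCIII = 1303
1303 is larger

MCCCIII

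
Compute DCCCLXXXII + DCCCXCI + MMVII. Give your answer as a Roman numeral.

DCCCLXXXII = 882, DCCCXCI = 891, MMVII = 2007
882 + 891 = 1773
1773 + 2007 = 3780

MMMDCCLXXX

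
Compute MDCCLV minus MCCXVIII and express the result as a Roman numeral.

MDCCLV = 1755
MCCXVIII = 1218
1755 - 1218 = 537

DXXXVII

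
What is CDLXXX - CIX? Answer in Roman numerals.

CDLXXX = 480
CIX = 109
480 - 109 = 371

CCCLXXI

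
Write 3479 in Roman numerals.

Convert 3479 to Roman numerals:
  3479 contains 3×1000 (MMM)
  479 contains 1×400 (CD)
  79 contains 1×50 (L)
  29 contains 2×10 (XX)
  9 contains 1×9 (IX)

MMMCDLXXIX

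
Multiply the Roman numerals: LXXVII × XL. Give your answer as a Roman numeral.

LXXVII = 77
XL = 40
77 × 40 = 3080

MMMLXXX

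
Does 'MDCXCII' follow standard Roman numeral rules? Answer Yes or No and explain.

'MDCXCII': Check the rules: uses only the symbols I, V, X, L, C, D, M; no symbol is repeated more than three times in a row; V, L and D each appear at most once; the only place a smaller symbol precedes a larger one is the allowed subtractive pair XC, the symbol right after such a pair (if any) is smaller than the pair's first symbol, and otherwise the values never increase from left to right. Value: M (1000) + D (500) + C (100) + XC (90) + I (1) + I (1) = 1692. So it is a valid standard Roman numeral.

Yes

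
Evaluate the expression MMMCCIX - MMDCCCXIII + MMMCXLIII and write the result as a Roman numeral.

MMMCCIX = 3209, MMDCCCXIII = 2813, MMMCXLIII = 3143
3209 - 2813 = 396
396 + 3143 = 3539

MMMDXXXIX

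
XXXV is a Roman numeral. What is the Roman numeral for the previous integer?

XXXV = 35, so the previous integer is 35 - 1 = 34

XXXIV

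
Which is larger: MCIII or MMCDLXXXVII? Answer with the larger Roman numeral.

MCIII = 1103
MMCDLXXXVII = 2487
2487 is larger

MMCDLXXXVII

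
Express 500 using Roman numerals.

Convert 500 to Roman numerals:
  500 contains 1×500 (D)

D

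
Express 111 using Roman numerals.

Convert 111 to Roman numerals:
  111 contains 1×100 (C)
  11 contains 1×10 (X)
  1 contains 1×1 (I)

CXI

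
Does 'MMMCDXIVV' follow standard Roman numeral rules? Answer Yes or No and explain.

'MMMCDXIVV': V should not appear more than once

No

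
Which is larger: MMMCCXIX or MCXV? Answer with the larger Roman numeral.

MMMCCXIX = 3219
MCXV = 1115
3219 is larger

MMMCCXIX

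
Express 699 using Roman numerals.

Convert 699 to Roman numerals:
  699 contains 1×500 (D)
  199 contains 1×100 (C)
  99 contains 1×90 (XC)
  9 contains 1×9 (IX)

DCXCIX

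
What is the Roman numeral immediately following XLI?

XLI = 41, so the next integer is 41 + 1 = 42

XLII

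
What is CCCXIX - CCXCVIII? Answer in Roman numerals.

CCCXIX = 319
CCXCVIII = 298
319 - 298 = 21

XXI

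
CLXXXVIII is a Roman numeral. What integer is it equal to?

CLXXXVIII: C=100, L=50, X=10, X=10, X=10, V=5, I=1, I=1, I=1
100 + 50 + 10 + 10 + 10 + 5 + 1 + 1 + 1 = 188

188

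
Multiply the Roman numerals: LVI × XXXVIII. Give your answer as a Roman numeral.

LVI = 56
XXXVIII = 38
56 × 38 = 2128

MMCXXVIII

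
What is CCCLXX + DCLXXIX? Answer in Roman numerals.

CCCLXX = 370
DCLXXIX = 679
370 + 679 = 1049

MXLIX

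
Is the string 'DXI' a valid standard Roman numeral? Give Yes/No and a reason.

'DXI': Check the rules: uses only the symbols I, V, X, L, C, D, M; no symbol is repeated more than three times in a row; V, L and D each appear at most once; no smaller symbol precedes a larger one (values never increase from left to right). Value: D (500) + X (10) + I (1) = 511. So it is a valid standard Roman numeral.

Yes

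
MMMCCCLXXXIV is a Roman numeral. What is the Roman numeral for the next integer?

MMMCCCLXXXIV = 3384, so the next integer is 3384 + 1 = 3385

MMMCCCLXXXV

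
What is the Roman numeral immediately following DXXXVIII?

DXXXVIII = 538, so the next integer is 538 + 1 = 539

DXXXIX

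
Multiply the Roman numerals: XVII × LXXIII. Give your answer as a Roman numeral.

XVII = 17
LXXIII = 73
17 × 73 = 1241

MCCXLI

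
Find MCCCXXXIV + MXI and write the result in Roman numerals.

MCCCXXXIV = 1334
MXI = 1011
1334 + 1011 = 2345

MMCCCXLV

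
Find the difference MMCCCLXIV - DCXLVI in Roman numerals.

MMCCCLXIV = 2364
DCXLVI = 646
2364 - 646 = 1718

MDCCXVIII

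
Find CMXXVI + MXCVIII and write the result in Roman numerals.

CMXXVI = 926
MXCVIII = 1098
926 + 1098 = 2024

MMXXIV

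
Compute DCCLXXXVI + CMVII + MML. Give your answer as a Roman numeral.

DCCLXXXVI = 786, CMVII = 907, MML = 2050
786 + 907 = 1693
1693 + 2050 = 3743

MMMDCCXLIII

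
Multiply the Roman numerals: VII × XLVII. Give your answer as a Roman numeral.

VII = 7
XLVII = 47
7 × 47 = 329

CCCXXIX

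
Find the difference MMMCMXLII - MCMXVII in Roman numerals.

MMMCMXLII = 3942
MCMXVII = 1917
3942 - 1917 = 2025

MMXXV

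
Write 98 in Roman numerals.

Convert 98 to Roman numerals:
  98 contains 1×90 (XC)
  8 contains 1×5 (V)
  3 contains 3×1 (III)

XCVIII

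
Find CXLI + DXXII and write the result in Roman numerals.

CXLI = 141
DXXII = 522
141 + 522 = 663

DCLXIII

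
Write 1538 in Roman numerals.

Convert 1538 to Roman numerals:
  1538 contains 1×1000 (M)
  538 contains 1×500 (D)
  38 contains 3×10 (XXX)
  8 contains 1×5 (V)
  3 contains 3×1 (III)

MDXXXVIII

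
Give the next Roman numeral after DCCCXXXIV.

DCCCXXXIV = 834; next is 835

DCCCXXXV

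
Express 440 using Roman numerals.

Convert 440 to Roman numerals:
  440 contains 1×400 (CD)
  40 contains 1×40 (XL)

CDXL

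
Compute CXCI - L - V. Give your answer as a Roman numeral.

CXCI = 191, L = 50, V = 5
191 - 50 = 141
141 - 5 = 136

CXXXVI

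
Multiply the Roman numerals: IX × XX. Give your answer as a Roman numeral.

IX = 9
XX = 20
9 × 20 = 180

CLXXX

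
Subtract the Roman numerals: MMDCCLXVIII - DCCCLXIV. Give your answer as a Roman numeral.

MMDCCLXVIII = 2768
DCCCLXIV = 864
2768 - 864 = 1904

MCMIV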